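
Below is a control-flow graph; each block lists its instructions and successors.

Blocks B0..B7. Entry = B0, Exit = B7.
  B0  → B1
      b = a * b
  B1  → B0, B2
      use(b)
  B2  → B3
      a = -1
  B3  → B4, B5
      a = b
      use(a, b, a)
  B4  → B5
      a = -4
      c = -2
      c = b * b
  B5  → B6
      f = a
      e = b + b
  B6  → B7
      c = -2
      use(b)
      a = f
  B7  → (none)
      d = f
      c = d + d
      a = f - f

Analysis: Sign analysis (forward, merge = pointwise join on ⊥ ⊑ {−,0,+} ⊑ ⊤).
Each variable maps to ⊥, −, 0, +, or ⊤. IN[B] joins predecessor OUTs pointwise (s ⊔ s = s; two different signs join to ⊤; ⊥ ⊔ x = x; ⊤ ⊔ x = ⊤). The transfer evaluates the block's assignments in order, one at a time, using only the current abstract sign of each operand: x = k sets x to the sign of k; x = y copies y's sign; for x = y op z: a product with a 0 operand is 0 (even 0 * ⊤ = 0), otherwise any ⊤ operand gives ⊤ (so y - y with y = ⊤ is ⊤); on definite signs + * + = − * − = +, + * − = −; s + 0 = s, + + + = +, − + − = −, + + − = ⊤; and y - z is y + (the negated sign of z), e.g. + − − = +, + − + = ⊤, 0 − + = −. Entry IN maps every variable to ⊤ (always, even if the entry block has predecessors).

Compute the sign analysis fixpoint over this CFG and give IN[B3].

Fixpoint table:
  B0:   IN=(all ⊤)   OUT=(all ⊤)
  B1:   IN=(all ⊤)   OUT=(all ⊤)
  B2:   IN=(all ⊤)   OUT={a:-; rest ⊤}
  B3:   IN={a:-; rest ⊤}   OUT=(all ⊤)
  B4:   IN=(all ⊤)   OUT={a:-; rest ⊤}
  B5:   IN=(all ⊤)   OUT=(all ⊤)
  B6:   IN=(all ⊤)   OUT={c:-; rest ⊤}
  B7:   IN={c:-; rest ⊤}   OUT=(all ⊤)

Merge at B3: IN[B3] = OUT[B2] = {a: -, b: ⊤, c: ⊤, d: ⊤, e: ⊤, f: ⊤}

Answer: {a: -, b: ⊤, c: ⊤, d: ⊤, e: ⊤, f: ⊤}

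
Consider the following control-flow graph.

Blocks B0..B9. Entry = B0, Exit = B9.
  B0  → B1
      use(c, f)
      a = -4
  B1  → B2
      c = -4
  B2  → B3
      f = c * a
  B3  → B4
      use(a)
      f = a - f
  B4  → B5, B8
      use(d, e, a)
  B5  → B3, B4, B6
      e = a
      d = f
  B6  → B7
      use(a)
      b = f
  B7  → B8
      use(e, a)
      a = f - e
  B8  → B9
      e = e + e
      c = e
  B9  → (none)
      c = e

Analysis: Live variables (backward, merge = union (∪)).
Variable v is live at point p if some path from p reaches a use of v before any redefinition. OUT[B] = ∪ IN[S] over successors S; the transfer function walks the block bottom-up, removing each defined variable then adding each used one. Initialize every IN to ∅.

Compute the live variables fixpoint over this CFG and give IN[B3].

Fixpoint table:
  B0:  IN={c, d, e, f}  OUT={a, d, e}
  B1:  IN={a, d, e}  OUT={a, c, d, e}
  B2:  IN={a, c, d, e}  OUT={a, d, e, f}
  B3:  IN={a, d, e, f}  OUT={a, d, e, f}
  B4:  IN={a, d, e, f}  OUT={a, e, f}
  B5:  IN={a, f}  OUT={a, d, e, f}
  B6:  IN={a, e, f}  OUT={a, e, f}
  B7:  IN={a, e, f}  OUT={e}
  B8:  IN={e}  OUT={e}
  B9:  IN={e}  OUT={}

Merge at B3: OUT[B3] = IN[B4] = {a, d, e, f}
Applying B3's transfer function to that OUT value gives IN[B3] (row B3 above).

Answer: {a, d, e, f}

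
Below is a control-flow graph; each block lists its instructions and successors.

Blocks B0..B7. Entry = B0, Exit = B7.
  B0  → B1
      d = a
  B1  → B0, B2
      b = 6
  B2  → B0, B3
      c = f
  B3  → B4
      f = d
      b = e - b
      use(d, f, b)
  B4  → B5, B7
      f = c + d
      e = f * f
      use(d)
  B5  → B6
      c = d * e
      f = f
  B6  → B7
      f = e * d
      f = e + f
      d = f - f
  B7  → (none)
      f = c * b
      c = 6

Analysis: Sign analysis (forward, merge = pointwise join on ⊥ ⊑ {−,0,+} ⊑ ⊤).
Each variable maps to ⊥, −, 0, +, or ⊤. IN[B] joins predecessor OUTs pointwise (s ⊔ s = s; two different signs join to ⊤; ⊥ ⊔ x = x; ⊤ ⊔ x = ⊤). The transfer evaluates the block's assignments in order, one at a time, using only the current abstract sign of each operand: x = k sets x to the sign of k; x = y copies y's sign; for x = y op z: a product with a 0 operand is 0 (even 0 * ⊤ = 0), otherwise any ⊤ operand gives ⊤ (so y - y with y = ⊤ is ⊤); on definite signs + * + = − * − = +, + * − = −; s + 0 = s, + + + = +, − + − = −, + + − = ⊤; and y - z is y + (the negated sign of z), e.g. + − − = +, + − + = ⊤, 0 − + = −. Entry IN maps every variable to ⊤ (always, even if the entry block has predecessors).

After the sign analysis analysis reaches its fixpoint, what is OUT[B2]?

Fixpoint table:
  B0:  IN=(all ⊤)  OUT=(all ⊤)
  B1:  IN=(all ⊤)  OUT={b:+; rest ⊤}
  B2:  IN={b:+; rest ⊤}  OUT={b:+; rest ⊤}
  B3:  IN={b:+; rest ⊤}  OUT=(all ⊤)
  B4:  IN=(all ⊤)  OUT=(all ⊤)
  B5:  IN=(all ⊤)  OUT=(all ⊤)
  B6:  IN=(all ⊤)  OUT=(all ⊤)
  B7:  IN=(all ⊤)  OUT={c:+; rest ⊤}

Merge at B2: IN[B2] = OUT[B1] = {a: ⊤, b: +, c: ⊤, d: ⊤, e: ⊤, f: ⊤}
Applying B2's transfer function to that IN value gives OUT[B2] (row B2 above).

Answer: {a: ⊤, b: +, c: ⊤, d: ⊤, e: ⊤, f: ⊤}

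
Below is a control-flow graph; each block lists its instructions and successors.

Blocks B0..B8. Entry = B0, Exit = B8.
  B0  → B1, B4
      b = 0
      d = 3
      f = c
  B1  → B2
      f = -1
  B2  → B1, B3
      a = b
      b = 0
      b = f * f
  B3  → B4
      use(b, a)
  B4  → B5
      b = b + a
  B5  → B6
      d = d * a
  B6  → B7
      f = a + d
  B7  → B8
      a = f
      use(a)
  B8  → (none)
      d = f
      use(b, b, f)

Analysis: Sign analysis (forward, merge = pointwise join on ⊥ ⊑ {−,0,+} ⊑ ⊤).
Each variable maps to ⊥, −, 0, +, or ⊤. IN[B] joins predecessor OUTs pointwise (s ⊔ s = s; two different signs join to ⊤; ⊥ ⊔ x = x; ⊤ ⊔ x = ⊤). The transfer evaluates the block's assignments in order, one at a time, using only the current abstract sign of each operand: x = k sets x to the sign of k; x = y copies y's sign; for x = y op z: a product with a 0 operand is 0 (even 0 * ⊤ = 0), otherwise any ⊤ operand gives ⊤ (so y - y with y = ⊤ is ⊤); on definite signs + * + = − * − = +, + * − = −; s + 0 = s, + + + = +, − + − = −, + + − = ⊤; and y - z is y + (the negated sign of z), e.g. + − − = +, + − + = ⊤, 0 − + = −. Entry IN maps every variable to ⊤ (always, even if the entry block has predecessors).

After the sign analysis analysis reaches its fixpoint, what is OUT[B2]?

Fixpoint table:
  B0: | IN=(all ⊤) | OUT={b:0, d:+; rest ⊤}
  B1: | IN={d:+; rest ⊤} | OUT={d:+, f:-; rest ⊤}
  B2: | IN={d:+, f:-; rest ⊤} | OUT={b:+, d:+, f:-; rest ⊤}
  B3: | IN={b:+, d:+, f:-; rest ⊤} | OUT={b:+, d:+, f:-; rest ⊤}
  B4: | IN={d:+; rest ⊤} | OUT={d:+; rest ⊤}
  B5: | IN={d:+; rest ⊤} | OUT=(all ⊤)
  B6: | IN=(all ⊤) | OUT=(all ⊤)
  B7: | IN=(all ⊤) | OUT=(all ⊤)
  B8: | IN=(all ⊤) | OUT=(all ⊤)

Merge at B2: IN[B2] = OUT[B1] = {a: ⊤, b: ⊤, c: ⊤, d: +, e: ⊤, f: -}
Applying B2's transfer function to that IN value gives OUT[B2] (row B2 above).

Answer: {a: ⊤, b: +, c: ⊤, d: +, e: ⊤, f: -}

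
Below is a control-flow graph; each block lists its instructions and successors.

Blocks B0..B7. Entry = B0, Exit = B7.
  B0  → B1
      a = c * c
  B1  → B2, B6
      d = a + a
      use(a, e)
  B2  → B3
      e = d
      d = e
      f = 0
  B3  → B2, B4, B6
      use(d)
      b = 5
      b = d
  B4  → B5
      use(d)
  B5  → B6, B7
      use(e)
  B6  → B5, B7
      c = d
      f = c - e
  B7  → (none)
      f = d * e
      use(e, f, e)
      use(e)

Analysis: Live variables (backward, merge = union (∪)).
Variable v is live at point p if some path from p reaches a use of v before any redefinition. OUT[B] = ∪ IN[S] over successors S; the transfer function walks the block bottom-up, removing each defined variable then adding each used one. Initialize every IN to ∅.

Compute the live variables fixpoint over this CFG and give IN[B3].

Converged values:
  B0: | IN={c, e} | OUT={a, e}
  B1: | IN={a, e} | OUT={d, e}
  B2: | IN={d} | OUT={d, e}
  B3: | IN={d, e} | OUT={d, e}
  B4: | IN={d, e} | OUT={d, e}
  B5: | IN={d, e} | OUT={d, e}
  B6: | IN={d, e} | OUT={d, e}
  B7: | IN={d, e} | OUT={}

Merge at B3: OUT[B3] = IN[B2] ⊔ IN[B4] ⊔ IN[B6] = {d, e}
Applying B3's transfer function to that OUT value gives IN[B3] (row B3 above).

Answer: {d, e}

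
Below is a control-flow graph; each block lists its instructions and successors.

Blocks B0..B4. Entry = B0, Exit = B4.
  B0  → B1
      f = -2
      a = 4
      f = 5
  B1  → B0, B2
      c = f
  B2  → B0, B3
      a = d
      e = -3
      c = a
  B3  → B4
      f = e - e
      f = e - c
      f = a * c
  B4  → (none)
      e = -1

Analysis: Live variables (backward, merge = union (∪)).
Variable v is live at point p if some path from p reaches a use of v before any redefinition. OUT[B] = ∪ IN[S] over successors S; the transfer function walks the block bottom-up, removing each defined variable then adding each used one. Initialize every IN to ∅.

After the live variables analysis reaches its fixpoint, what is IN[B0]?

Per-block solution:
  B0: | IN={d} | OUT={d, f}
  B1: | IN={d, f} | OUT={d}
  B2: | IN={d} | OUT={a, c, d, e}
  B3: | IN={a, c, e} | OUT={}
  B4: | IN={} | OUT={}

Merge at B0: OUT[B0] = IN[B1] = {d, f}
Applying B0's transfer function to that OUT value gives IN[B0] (row B0 above).

Answer: {d}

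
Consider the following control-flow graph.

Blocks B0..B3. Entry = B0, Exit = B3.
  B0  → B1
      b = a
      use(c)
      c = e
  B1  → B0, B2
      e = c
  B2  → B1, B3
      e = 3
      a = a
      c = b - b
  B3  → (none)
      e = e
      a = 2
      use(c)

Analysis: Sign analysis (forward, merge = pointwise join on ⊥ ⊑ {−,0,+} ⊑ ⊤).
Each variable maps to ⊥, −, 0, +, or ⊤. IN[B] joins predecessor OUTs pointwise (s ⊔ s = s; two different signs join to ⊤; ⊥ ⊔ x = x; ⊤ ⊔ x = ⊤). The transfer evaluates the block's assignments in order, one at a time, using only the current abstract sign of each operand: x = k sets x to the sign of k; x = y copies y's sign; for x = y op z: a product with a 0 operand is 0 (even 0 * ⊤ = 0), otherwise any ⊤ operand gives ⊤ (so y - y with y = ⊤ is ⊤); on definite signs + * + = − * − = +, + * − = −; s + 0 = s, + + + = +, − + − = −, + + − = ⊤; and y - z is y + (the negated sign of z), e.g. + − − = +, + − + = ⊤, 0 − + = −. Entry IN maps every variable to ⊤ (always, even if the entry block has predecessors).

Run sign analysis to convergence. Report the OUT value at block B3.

Answer: {a: +, b: ⊤, c: ⊤, d: ⊤, e: +, f: ⊤}

Working:
Converged values:
  B0:  IN=(all ⊤)  OUT=(all ⊤)
  B1:  IN=(all ⊤)  OUT=(all ⊤)
  B2:  IN=(all ⊤)  OUT={e:+; rest ⊤}
  B3:  IN={e:+; rest ⊤}  OUT={a:+, e:+; rest ⊤}

Merge at B3: IN[B3] = OUT[B2] = {a: ⊤, b: ⊤, c: ⊤, d: ⊤, e: +, f: ⊤}
Applying B3's transfer function to that IN value gives OUT[B3] (row B3 above).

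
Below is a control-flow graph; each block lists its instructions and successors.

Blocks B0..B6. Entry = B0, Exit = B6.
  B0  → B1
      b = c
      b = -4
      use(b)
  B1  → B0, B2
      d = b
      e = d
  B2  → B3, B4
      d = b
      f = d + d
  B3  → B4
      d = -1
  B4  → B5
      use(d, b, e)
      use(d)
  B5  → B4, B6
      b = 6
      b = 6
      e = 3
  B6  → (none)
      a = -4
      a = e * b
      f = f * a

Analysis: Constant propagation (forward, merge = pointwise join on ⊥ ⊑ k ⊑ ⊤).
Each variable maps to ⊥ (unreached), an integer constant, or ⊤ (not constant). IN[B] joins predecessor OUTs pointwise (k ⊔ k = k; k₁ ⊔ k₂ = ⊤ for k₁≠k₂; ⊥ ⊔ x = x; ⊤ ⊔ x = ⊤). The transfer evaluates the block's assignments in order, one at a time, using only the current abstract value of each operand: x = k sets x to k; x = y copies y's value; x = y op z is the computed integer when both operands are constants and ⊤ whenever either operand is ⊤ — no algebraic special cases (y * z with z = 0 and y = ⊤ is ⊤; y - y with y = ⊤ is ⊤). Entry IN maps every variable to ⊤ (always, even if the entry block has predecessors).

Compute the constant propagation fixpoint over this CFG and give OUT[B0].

Answer: {a: ⊤, b: -4, c: ⊤, d: ⊤, e: ⊤, f: ⊤}

Trace:
Per-block solution:
  B0: | IN=(all ⊤) | OUT={b:-4; rest ⊤}
  B1: | IN={b:-4; rest ⊤} | OUT={b:-4, d:-4, e:-4; rest ⊤}
  B2: | IN={b:-4, d:-4, e:-4; rest ⊤} | OUT={b:-4, d:-4, e:-4, f:-8; rest ⊤}
  B3: | IN={b:-4, d:-4, e:-4, f:-8; rest ⊤} | OUT={b:-4, d:-1, e:-4, f:-8; rest ⊤}
  B4: | IN={f:-8; rest ⊤} | OUT={f:-8; rest ⊤}
  B5: | IN={f:-8; rest ⊤} | OUT={b:6, e:3, f:-8; rest ⊤}
  B6: | IN={b:6, e:3, f:-8; rest ⊤} | OUT={a:18, b:6, e:3, f:-144; rest ⊤}

Merge at B0 (entry node, so the boundary value (all ⊤) is joined with the incoming edge(s)): IN[B0] = (all ⊤) ⊔ OUT[B1] = {a: ⊤, b: ⊤, c: ⊤, d: ⊤, e: ⊤, f: ⊤}
Applying B0's transfer function to that IN value gives OUT[B0] (row B0 above).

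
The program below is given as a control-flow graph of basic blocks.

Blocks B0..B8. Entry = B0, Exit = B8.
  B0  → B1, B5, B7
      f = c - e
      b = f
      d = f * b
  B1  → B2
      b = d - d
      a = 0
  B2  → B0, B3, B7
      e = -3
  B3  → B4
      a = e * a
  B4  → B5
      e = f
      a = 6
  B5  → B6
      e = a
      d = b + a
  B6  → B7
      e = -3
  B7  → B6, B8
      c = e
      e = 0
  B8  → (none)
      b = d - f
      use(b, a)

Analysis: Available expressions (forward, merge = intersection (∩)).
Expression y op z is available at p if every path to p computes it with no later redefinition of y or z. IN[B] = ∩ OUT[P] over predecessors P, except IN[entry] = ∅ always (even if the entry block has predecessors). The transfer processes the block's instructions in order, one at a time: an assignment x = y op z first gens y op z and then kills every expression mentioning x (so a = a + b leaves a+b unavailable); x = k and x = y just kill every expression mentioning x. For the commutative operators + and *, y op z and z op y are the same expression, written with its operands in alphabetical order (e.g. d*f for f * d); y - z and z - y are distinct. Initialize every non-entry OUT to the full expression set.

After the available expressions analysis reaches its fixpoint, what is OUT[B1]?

Answer: {c-e, d-d}

Derivation:
Fixpoint table:
  B0: | IN={} | OUT={b*f, c-e}
  B1: | IN={b*f, c-e} | OUT={c-e, d-d}
  B2: | IN={c-e, d-d} | OUT={d-d}
  B3: | IN={d-d} | OUT={d-d}
  B4: | IN={d-d} | OUT={d-d}
  B5: | IN={} | OUT={a+b}
  B6: | IN={} | OUT={}
  B7: | IN={} | OUT={}
  B8: | IN={} | OUT={d-f}

Merge at B1: IN[B1] = OUT[B0] = {b*f, c-e}
Applying B1's transfer function to that IN value gives OUT[B1] (row B1 above).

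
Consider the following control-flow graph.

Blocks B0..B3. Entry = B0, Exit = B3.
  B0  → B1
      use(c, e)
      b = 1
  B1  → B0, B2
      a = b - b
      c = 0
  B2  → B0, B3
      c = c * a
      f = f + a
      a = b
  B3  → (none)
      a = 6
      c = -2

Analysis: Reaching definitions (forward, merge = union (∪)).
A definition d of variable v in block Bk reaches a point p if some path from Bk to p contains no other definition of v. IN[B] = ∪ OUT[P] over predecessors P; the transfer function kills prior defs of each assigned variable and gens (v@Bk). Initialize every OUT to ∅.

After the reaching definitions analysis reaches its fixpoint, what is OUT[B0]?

Converged values:
  B0: | IN={a@B1, a@B2, b@B0, c@B1, c@B2, f@B2} | OUT={a@B1, a@B2, b@B0, c@B1, c@B2, f@B2}
  B1: | IN={a@B1, a@B2, b@B0, c@B1, c@B2, f@B2} | OUT={a@B1, b@B0, c@B1, f@B2}
  B2: | IN={a@B1, b@B0, c@B1, f@B2} | OUT={a@B2, b@B0, c@B2, f@B2}
  B3: | IN={a@B2, b@B0, c@B2, f@B2} | OUT={a@B3, b@B0, c@B3, f@B2}

Merge at B0 (entry node, so the boundary value {} is joined with the incoming edge(s)): IN[B0] = {} ⊔ OUT[B1] ⊔ OUT[B2] = {a@B1, a@B2, b@B0, c@B1, c@B2, f@B2}
Applying B0's transfer function to that IN value gives OUT[B0] (row B0 above).

Answer: {a@B1, a@B2, b@B0, c@B1, c@B2, f@B2}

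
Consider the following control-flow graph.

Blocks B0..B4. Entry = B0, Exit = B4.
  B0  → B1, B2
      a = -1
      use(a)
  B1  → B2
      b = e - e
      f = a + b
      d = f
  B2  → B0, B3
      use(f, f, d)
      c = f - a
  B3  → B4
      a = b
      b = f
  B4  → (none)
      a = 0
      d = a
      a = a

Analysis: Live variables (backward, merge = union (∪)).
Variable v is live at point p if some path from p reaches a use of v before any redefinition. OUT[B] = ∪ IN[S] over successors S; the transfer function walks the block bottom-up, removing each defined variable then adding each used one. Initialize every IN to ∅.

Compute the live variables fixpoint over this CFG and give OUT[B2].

Answer: {b, d, e, f}

Trace:
Per-block solution:
  B0:   IN={b, d, e, f}   OUT={a, b, d, e, f}
  B1:   IN={a, e}   OUT={a, b, d, e, f}
  B2:   IN={a, b, d, e, f}   OUT={b, d, e, f}
  B3:   IN={b, f}   OUT={}
  B4:   IN={}   OUT={}

Merge at B2: OUT[B2] = IN[B0] ⊔ IN[B3] = {b, d, e, f}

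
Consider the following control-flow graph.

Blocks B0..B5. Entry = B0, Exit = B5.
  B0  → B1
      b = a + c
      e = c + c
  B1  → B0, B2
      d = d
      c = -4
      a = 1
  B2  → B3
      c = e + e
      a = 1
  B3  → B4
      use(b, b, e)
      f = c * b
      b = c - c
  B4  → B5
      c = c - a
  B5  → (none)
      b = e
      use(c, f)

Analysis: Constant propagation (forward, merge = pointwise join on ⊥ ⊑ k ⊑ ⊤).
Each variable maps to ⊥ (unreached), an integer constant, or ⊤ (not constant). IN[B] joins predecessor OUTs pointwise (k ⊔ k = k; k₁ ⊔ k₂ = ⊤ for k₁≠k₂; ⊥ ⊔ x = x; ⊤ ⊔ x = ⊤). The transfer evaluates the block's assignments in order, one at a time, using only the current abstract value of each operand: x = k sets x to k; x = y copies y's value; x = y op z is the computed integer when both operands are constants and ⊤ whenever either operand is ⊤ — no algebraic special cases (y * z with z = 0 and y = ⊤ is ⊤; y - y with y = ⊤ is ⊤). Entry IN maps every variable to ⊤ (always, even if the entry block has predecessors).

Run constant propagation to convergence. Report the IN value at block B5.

Answer: {a: 1, b: ⊤, c: ⊤, d: ⊤, e: ⊤, f: ⊤}

Working:
Converged values:
  B0:   IN=(all ⊤)   OUT=(all ⊤)
  B1:   IN=(all ⊤)   OUT={a:1, c:-4; rest ⊤}
  B2:   IN={a:1, c:-4; rest ⊤}   OUT={a:1; rest ⊤}
  B3:   IN={a:1; rest ⊤}   OUT={a:1; rest ⊤}
  B4:   IN={a:1; rest ⊤}   OUT={a:1; rest ⊤}
  B5:   IN={a:1; rest ⊤}   OUT={a:1; rest ⊤}

Merge at B5: IN[B5] = OUT[B4] = {a: 1, b: ⊤, c: ⊤, d: ⊤, e: ⊤, f: ⊤}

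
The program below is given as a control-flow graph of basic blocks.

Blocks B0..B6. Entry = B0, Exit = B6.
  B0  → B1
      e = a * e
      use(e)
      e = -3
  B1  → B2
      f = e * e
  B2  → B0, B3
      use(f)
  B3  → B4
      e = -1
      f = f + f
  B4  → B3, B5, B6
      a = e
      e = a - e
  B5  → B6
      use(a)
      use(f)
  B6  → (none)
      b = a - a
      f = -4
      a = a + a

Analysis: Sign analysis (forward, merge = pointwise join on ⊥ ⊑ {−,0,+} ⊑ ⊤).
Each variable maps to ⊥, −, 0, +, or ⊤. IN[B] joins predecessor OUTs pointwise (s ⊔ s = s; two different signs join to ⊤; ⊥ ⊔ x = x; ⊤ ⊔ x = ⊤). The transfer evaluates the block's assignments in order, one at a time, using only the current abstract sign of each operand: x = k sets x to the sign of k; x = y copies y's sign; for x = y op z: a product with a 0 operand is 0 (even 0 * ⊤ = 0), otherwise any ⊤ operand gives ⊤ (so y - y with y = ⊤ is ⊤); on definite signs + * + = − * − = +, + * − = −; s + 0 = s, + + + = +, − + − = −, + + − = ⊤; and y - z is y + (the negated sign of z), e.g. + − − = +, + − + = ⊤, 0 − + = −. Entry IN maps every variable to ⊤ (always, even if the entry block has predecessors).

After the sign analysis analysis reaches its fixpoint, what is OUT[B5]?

Answer: {a: -, b: ⊤, c: ⊤, d: ⊤, e: ⊤, f: +}

Working:
Converged values:
  B0:   IN=(all ⊤)   OUT={e:-; rest ⊤}
  B1:   IN={e:-; rest ⊤}   OUT={e:-, f:+; rest ⊤}
  B2:   IN={e:-, f:+; rest ⊤}   OUT={e:-, f:+; rest ⊤}
  B3:   IN={f:+; rest ⊤}   OUT={e:-, f:+; rest ⊤}
  B4:   IN={e:-, f:+; rest ⊤}   OUT={a:-, f:+; rest ⊤}
  B5:   IN={a:-, f:+; rest ⊤}   OUT={a:-, f:+; rest ⊤}
  B6:   IN={a:-, f:+; rest ⊤}   OUT={a:-, f:-; rest ⊤}

Merge at B5: IN[B5] = OUT[B4] = {a: -, b: ⊤, c: ⊤, d: ⊤, e: ⊤, f: +}
Applying B5's transfer function to that IN value gives OUT[B5] (row B5 above).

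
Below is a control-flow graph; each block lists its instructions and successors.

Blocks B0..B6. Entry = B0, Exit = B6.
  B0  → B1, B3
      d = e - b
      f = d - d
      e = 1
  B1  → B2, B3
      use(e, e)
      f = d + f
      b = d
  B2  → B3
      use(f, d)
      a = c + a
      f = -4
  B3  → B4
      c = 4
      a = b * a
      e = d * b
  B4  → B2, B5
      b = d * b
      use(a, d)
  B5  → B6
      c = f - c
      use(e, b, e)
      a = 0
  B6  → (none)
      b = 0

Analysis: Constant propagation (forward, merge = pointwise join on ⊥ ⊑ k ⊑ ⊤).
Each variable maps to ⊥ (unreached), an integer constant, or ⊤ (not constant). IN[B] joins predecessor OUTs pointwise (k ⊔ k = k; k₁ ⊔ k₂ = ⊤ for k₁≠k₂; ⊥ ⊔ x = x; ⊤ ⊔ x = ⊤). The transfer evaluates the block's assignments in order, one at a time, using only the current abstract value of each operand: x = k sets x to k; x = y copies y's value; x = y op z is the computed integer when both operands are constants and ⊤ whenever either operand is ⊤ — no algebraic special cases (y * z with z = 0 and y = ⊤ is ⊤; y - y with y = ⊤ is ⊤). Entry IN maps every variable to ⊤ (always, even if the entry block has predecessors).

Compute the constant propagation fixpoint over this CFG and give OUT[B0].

Answer: {a: ⊤, b: ⊤, c: ⊤, d: ⊤, e: 1, f: ⊤}

Trace:
Fixpoint table:
  B0: | IN=(all ⊤) | OUT={e:1; rest ⊤}
  B1: | IN={e:1; rest ⊤} | OUT={e:1; rest ⊤}
  B2: | IN=(all ⊤) | OUT={f:-4; rest ⊤}
  B3: | IN=(all ⊤) | OUT={c:4; rest ⊤}
  B4: | IN={c:4; rest ⊤} | OUT={c:4; rest ⊤}
  B5: | IN={c:4; rest ⊤} | OUT={a:0; rest ⊤}
  B6: | IN={a:0; rest ⊤} | OUT={a:0, b:0; rest ⊤}

B0 is the boundary node: IN[B0] = {a: ⊤, b: ⊤, c: ⊤, d: ⊤, e: ⊤, f: ⊤}
Applying B0's transfer function to that IN value gives OUT[B0] (row B0 above).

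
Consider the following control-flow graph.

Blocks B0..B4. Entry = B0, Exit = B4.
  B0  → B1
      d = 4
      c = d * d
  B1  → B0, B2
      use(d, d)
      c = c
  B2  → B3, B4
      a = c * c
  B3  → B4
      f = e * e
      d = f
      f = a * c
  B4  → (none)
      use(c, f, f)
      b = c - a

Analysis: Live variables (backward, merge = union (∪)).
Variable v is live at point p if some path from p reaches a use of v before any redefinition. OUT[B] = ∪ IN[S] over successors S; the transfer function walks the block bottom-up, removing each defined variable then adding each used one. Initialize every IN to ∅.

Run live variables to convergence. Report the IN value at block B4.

Converged values:
  B0:  IN={e, f}  OUT={c, d, e, f}
  B1:  IN={c, d, e, f}  OUT={c, e, f}
  B2:  IN={c, e, f}  OUT={a, c, e, f}
  B3:  IN={a, c, e}  OUT={a, c, f}
  B4:  IN={a, c, f}  OUT={}

B4 is the boundary node: OUT[B4] = {}
Applying B4's transfer function to that OUT value gives IN[B4] (row B4 above).

Answer: {a, c, f}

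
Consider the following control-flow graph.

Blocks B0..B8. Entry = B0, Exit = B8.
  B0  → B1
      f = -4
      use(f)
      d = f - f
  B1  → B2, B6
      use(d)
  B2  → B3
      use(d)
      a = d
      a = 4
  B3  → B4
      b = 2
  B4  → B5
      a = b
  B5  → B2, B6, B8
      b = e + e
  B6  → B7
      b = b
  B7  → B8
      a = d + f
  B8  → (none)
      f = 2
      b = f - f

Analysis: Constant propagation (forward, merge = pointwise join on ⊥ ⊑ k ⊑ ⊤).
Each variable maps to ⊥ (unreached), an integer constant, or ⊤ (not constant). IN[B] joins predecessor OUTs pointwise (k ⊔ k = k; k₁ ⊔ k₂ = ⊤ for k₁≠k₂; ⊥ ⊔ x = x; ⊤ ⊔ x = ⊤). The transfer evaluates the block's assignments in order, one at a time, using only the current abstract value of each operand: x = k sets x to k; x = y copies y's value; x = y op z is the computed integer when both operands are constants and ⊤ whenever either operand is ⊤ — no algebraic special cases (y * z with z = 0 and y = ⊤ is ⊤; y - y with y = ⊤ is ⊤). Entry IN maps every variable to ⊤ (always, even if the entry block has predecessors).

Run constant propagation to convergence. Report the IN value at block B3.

Fixpoint table:
  B0: | IN=(all ⊤) | OUT={d:0, f:-4; rest ⊤}
  B1: | IN={d:0, f:-4; rest ⊤} | OUT={d:0, f:-4; rest ⊤}
  B2: | IN={d:0, f:-4; rest ⊤} | OUT={a:4, d:0, f:-4; rest ⊤}
  B3: | IN={a:4, d:0, f:-4; rest ⊤} | OUT={a:4, b:2, d:0, f:-4; rest ⊤}
  B4: | IN={a:4, b:2, d:0, f:-4; rest ⊤} | OUT={a:2, b:2, d:0, f:-4; rest ⊤}
  B5: | IN={a:2, b:2, d:0, f:-4; rest ⊤} | OUT={a:2, d:0, f:-4; rest ⊤}
  B6: | IN={d:0, f:-4; rest ⊤} | OUT={d:0, f:-4; rest ⊤}
  B7: | IN={d:0, f:-4; rest ⊤} | OUT={a:-4, d:0, f:-4; rest ⊤}
  B8: | IN={d:0, f:-4; rest ⊤} | OUT={b:0, d:0, f:2; rest ⊤}

Merge at B3: IN[B3] = OUT[B2] = {a: 4, b: ⊤, c: ⊤, d: 0, e: ⊤, f: -4}

Answer: {a: 4, b: ⊤, c: ⊤, d: 0, e: ⊤, f: -4}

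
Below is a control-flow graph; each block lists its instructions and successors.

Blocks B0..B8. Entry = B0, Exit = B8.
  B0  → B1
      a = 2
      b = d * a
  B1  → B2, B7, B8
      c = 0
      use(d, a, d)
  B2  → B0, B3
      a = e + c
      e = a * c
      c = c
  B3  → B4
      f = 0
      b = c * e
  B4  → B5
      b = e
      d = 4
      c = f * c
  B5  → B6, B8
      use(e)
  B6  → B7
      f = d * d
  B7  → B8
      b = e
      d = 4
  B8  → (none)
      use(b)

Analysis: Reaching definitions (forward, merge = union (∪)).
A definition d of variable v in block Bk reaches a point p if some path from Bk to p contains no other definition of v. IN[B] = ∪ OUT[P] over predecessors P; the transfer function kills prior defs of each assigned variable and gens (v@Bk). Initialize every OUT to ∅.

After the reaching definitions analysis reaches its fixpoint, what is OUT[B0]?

Fixpoint table:
  B0: | IN={a@B2, b@B0, c@B2, e@B2} | OUT={a@B0, b@B0, c@B2, e@B2}
  B1: | IN={a@B0, b@B0, c@B2, e@B2} | OUT={a@B0, b@B0, c@B1, e@B2}
  B2: | IN={a@B0, b@B0, c@B1, e@B2} | OUT={a@B2, b@B0, c@B2, e@B2}
  B3: | IN={a@B2, b@B0, c@B2, e@B2} | OUT={a@B2, b@B3, c@B2, e@B2, f@B3}
  B4: | IN={a@B2, b@B3, c@B2, e@B2, f@B3} | OUT={a@B2, b@B4, c@B4, d@B4, e@B2, f@B3}
  B5: | IN={a@B2, b@B4, c@B4, d@B4, e@B2, f@B3} | OUT={a@B2, b@B4, c@B4, d@B4, e@B2, f@B3}
  B6: | IN={a@B2, b@B4, c@B4, d@B4, e@B2, f@B3} | OUT={a@B2, b@B4, c@B4, d@B4, e@B2, f@B6}
  B7: | IN={a@B0, a@B2, b@B0, b@B4, c@B1, c@B4, d@B4, e@B2, f@B6} | OUT={a@B0, a@B2, b@B7, c@B1, c@B4, d@B7, e@B2, f@B6}
  B8: | IN={a@B0, a@B2, b@B0, b@B4, b@B7, c@B1, c@B4, d@B4, d@B7, e@B2, f@B3, f@B6} | OUT={a@B0, a@B2, b@B0, b@B4, b@B7, c@B1, c@B4, d@B4, d@B7, e@B2, f@B3, f@B6}

Merge at B0 (entry node, so the boundary value {} is joined with the incoming edge(s)): IN[B0] = {} ⊔ OUT[B2] = {a@B2, b@B0, c@B2, e@B2}
Applying B0's transfer function to that IN value gives OUT[B0] (row B0 above).

Answer: {a@B0, b@B0, c@B2, e@B2}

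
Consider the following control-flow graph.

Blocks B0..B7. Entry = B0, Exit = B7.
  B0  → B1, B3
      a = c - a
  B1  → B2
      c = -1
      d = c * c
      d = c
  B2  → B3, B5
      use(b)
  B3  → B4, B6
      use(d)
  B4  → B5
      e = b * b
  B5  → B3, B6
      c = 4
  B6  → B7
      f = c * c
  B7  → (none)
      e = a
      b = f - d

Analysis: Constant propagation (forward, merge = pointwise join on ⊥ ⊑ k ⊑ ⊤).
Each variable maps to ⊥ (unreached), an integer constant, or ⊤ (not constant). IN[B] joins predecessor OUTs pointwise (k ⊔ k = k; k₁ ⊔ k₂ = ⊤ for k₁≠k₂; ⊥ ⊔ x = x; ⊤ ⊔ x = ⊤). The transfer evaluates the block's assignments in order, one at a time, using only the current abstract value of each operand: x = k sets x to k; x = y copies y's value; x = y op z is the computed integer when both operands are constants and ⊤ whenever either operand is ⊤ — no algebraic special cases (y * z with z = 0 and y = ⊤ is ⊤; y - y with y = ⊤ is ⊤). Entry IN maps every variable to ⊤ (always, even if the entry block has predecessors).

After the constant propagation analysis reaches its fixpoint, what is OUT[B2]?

Answer: {a: ⊤, b: ⊤, c: -1, d: -1, e: ⊤, f: ⊤}

Working:
Per-block solution:
  B0:  IN=(all ⊤)  OUT=(all ⊤)
  B1:  IN=(all ⊤)  OUT={c:-1, d:-1; rest ⊤}
  B2:  IN={c:-1, d:-1; rest ⊤}  OUT={c:-1, d:-1; rest ⊤}
  B3:  IN=(all ⊤)  OUT=(all ⊤)
  B4:  IN=(all ⊤)  OUT=(all ⊤)
  B5:  IN=(all ⊤)  OUT={c:4; rest ⊤}
  B6:  IN=(all ⊤)  OUT=(all ⊤)
  B7:  IN=(all ⊤)  OUT=(all ⊤)

Merge at B2: IN[B2] = OUT[B1] = {a: ⊤, b: ⊤, c: -1, d: -1, e: ⊤, f: ⊤}
Applying B2's transfer function to that IN value gives OUT[B2] (row B2 above).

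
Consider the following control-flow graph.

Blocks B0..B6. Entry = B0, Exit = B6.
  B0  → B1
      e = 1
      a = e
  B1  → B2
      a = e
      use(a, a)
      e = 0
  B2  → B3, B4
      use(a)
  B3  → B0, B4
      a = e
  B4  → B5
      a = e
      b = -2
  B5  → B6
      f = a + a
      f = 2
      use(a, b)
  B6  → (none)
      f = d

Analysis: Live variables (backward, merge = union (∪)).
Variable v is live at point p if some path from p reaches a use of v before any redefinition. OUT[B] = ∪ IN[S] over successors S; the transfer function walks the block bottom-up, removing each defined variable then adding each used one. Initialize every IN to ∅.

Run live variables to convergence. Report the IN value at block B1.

Answer: {d, e}

Working:
Converged values:
  B0: | IN={d} | OUT={d, e}
  B1: | IN={d, e} | OUT={a, d, e}
  B2: | IN={a, d, e} | OUT={d, e}
  B3: | IN={d, e} | OUT={d, e}
  B4: | IN={d, e} | OUT={a, b, d}
  B5: | IN={a, b, d} | OUT={d}
  B6: | IN={d} | OUT={}

Merge at B1: OUT[B1] = IN[B2] = {a, d, e}
Applying B1's transfer function to that OUT value gives IN[B1] (row B1 above).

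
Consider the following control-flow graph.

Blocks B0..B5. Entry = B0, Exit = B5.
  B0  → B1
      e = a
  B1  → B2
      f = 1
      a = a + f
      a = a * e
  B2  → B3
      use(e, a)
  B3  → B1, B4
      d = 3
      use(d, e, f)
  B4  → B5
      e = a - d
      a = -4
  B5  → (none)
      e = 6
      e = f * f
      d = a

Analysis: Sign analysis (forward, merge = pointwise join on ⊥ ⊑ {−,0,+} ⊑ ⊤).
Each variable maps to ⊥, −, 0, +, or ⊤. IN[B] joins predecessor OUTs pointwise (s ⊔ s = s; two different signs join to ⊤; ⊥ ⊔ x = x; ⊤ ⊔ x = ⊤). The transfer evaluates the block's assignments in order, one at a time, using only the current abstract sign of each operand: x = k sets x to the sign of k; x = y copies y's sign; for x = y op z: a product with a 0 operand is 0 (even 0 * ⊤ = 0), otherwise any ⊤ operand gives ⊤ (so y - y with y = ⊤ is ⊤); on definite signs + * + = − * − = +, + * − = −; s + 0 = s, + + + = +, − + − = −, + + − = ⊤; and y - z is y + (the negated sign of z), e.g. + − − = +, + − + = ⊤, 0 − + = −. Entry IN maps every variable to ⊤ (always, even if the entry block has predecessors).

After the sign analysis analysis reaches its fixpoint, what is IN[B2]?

Converged values:
  B0:  IN=(all ⊤)  OUT=(all ⊤)
  B1:  IN=(all ⊤)  OUT={f:+; rest ⊤}
  B2:  IN={f:+; rest ⊤}  OUT={f:+; rest ⊤}
  B3:  IN={f:+; rest ⊤}  OUT={d:+, f:+; rest ⊤}
  B4:  IN={d:+, f:+; rest ⊤}  OUT={a:-, d:+, f:+; rest ⊤}
  B5:  IN={a:-, d:+, f:+; rest ⊤}  OUT={a:-, d:-, e:+, f:+; rest ⊤}

Merge at B2: IN[B2] = OUT[B1] = {a: ⊤, b: ⊤, c: ⊤, d: ⊤, e: ⊤, f: +}

Answer: {a: ⊤, b: ⊤, c: ⊤, d: ⊤, e: ⊤, f: +}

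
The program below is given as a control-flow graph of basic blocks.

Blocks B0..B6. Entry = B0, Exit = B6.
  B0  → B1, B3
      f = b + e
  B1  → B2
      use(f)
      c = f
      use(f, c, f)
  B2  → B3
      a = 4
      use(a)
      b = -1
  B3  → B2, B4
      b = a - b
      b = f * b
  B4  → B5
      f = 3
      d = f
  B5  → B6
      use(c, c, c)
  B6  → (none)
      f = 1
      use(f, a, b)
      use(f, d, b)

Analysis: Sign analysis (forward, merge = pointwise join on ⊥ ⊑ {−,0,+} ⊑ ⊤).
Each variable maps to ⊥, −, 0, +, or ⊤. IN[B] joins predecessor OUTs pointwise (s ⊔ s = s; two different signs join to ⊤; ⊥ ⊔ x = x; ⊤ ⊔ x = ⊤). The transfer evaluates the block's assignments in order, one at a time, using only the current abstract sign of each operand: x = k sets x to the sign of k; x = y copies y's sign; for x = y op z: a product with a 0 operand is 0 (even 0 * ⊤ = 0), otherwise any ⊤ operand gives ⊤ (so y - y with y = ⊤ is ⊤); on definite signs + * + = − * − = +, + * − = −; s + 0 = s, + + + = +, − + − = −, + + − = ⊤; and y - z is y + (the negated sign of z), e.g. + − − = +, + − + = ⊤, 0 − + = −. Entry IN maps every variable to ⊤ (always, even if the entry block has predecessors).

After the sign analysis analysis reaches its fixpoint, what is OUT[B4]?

Answer: {a: ⊤, b: ⊤, c: ⊤, d: +, e: ⊤, f: +}

Derivation:
Converged values:
  B0:   IN=(all ⊤)   OUT=(all ⊤)
  B1:   IN=(all ⊤)   OUT=(all ⊤)
  B2:   IN=(all ⊤)   OUT={a:+, b:-; rest ⊤}
  B3:   IN=(all ⊤)   OUT=(all ⊤)
  B4:   IN=(all ⊤)   OUT={d:+, f:+; rest ⊤}
  B5:   IN={d:+, f:+; rest ⊤}   OUT={d:+, f:+; rest ⊤}
  B6:   IN={d:+, f:+; rest ⊤}   OUT={d:+, f:+; rest ⊤}

Merge at B4: IN[B4] = OUT[B3] = {a: ⊤, b: ⊤, c: ⊤, d: ⊤, e: ⊤, f: ⊤}
Applying B4's transfer function to that IN value gives OUT[B4] (row B4 above).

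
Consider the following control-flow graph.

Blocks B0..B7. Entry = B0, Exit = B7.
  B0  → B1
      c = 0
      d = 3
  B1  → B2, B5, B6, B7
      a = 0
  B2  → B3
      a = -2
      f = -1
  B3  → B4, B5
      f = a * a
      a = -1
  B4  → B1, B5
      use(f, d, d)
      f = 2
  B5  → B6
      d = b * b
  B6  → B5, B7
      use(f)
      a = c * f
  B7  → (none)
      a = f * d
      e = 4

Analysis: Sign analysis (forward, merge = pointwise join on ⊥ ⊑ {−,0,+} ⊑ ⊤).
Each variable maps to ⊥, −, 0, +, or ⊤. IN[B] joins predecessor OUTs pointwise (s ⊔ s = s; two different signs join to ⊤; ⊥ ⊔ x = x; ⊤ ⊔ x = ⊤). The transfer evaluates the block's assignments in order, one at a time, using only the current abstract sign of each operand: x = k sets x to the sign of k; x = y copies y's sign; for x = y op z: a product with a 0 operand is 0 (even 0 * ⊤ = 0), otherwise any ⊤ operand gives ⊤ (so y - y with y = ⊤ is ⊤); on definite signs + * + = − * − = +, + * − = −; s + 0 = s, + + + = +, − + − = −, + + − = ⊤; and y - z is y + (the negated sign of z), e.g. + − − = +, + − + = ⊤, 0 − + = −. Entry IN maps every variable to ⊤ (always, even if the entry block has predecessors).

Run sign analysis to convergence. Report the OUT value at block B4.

Answer: {a: -, b: ⊤, c: 0, d: +, e: ⊤, f: +}

Working:
Converged values:
  B0:   IN=(all ⊤)   OUT={c:0, d:+; rest ⊤}
  B1:   IN={c:0, d:+; rest ⊤}   OUT={a:0, c:0, d:+; rest ⊤}
  B2:   IN={a:0, c:0, d:+; rest ⊤}   OUT={a:-, c:0, d:+, f:-; rest ⊤}
  B3:   IN={a:-, c:0, d:+, f:-; rest ⊤}   OUT={a:-, c:0, d:+, f:+; rest ⊤}
  B4:   IN={a:-, c:0, d:+, f:+; rest ⊤}   OUT={a:-, c:0, d:+, f:+; rest ⊤}
  B5:   IN={c:0; rest ⊤}   OUT={c:0; rest ⊤}
  B6:   IN={c:0; rest ⊤}   OUT={a:0, c:0; rest ⊤}
  B7:   IN={a:0, c:0; rest ⊤}   OUT={c:0, e:+; rest ⊤}

Merge at B4: IN[B4] = OUT[B3] = {a: -, b: ⊤, c: 0, d: +, e: ⊤, f: +}
Applying B4's transfer function to that IN value gives OUT[B4] (row B4 above).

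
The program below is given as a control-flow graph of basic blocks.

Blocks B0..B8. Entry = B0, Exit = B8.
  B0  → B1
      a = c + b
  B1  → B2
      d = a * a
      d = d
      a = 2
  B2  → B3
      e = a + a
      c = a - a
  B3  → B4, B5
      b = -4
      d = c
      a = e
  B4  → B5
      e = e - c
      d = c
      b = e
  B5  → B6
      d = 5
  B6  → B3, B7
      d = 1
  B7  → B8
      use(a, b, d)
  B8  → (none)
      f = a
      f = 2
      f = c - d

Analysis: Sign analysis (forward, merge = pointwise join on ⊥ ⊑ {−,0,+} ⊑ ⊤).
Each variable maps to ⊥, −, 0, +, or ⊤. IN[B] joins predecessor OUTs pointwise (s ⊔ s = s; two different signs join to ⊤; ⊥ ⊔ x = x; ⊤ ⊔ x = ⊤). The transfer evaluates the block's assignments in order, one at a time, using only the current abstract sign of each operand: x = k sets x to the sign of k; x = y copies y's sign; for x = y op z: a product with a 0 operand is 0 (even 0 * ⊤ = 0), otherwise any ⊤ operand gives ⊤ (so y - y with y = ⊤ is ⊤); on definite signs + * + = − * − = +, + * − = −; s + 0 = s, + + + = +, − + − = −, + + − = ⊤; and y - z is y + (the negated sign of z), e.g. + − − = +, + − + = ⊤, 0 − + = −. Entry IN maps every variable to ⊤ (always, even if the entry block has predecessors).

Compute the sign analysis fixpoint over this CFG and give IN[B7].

Answer: {a: ⊤, b: ⊤, c: ⊤, d: +, e: ⊤, f: ⊤}

Derivation:
Converged values:
  B0:   IN=(all ⊤)   OUT=(all ⊤)
  B1:   IN=(all ⊤)   OUT={a:+; rest ⊤}
  B2:   IN={a:+; rest ⊤}   OUT={a:+, e:+; rest ⊤}
  B3:   IN=(all ⊤)   OUT={b:-; rest ⊤}
  B4:   IN={b:-; rest ⊤}   OUT=(all ⊤)
  B5:   IN=(all ⊤)   OUT={d:+; rest ⊤}
  B6:   IN={d:+; rest ⊤}   OUT={d:+; rest ⊤}
  B7:   IN={d:+; rest ⊤}   OUT={d:+; rest ⊤}
  B8:   IN={d:+; rest ⊤}   OUT={d:+; rest ⊤}

Merge at B7: IN[B7] = OUT[B6] = {a: ⊤, b: ⊤, c: ⊤, d: +, e: ⊤, f: ⊤}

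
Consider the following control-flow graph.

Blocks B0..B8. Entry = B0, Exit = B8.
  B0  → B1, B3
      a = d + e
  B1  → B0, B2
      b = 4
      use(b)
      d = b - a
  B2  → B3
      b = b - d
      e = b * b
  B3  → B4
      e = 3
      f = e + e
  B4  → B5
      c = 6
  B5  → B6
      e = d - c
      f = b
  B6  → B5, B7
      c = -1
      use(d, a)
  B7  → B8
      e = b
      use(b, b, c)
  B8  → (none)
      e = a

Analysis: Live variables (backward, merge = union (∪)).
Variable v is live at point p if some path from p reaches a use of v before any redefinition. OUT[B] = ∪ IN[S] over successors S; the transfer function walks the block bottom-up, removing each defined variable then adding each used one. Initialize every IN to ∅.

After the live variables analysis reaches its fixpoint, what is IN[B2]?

Answer: {a, b, d}

Derivation:
Converged values:
  B0:   IN={b, d, e}   OUT={a, b, d, e}
  B1:   IN={a, e}   OUT={a, b, d, e}
  B2:   IN={a, b, d}   OUT={a, b, d}
  B3:   IN={a, b, d}   OUT={a, b, d}
  B4:   IN={a, b, d}   OUT={a, b, c, d}
  B5:   IN={a, b, c, d}   OUT={a, b, d}
  B6:   IN={a, b, d}   OUT={a, b, c, d}
  B7:   IN={a, b, c}   OUT={a}
  B8:   IN={a}   OUT={}

Merge at B2: OUT[B2] = IN[B3] = {a, b, d}
Applying B2's transfer function to that OUT value gives IN[B2] (row B2 above).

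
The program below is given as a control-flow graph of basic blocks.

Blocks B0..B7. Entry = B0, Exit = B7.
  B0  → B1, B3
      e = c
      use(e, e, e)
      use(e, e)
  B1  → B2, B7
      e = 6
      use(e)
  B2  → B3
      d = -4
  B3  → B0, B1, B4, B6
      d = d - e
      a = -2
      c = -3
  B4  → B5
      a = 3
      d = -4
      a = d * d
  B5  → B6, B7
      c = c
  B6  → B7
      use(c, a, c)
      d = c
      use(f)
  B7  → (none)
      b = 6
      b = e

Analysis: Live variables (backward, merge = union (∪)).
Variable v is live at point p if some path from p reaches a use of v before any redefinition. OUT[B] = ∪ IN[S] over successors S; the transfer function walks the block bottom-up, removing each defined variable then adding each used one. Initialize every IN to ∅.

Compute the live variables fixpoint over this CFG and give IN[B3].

Answer: {d, e, f}

Working:
Fixpoint table:
  B0:  IN={c, d, f}  OUT={d, e, f}
  B1:  IN={f}  OUT={e, f}
  B2:  IN={e, f}  OUT={d, e, f}
  B3:  IN={d, e, f}  OUT={a, c, d, e, f}
  B4:  IN={c, e, f}  OUT={a, c, e, f}
  B5:  IN={a, c, e, f}  OUT={a, c, e, f}
  B6:  IN={a, c, e, f}  OUT={e}
  B7:  IN={e}  OUT={}

Merge at B3: OUT[B3] = IN[B0] ⊔ IN[B1] ⊔ IN[B4] ⊔ IN[B6] = {a, c, d, e, f}
Applying B3's transfer function to that OUT value gives IN[B3] (row B3 above).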